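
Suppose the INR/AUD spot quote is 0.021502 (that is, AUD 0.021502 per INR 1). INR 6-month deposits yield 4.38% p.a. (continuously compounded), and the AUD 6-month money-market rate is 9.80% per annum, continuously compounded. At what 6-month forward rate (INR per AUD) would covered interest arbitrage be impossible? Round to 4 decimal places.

45.2639

T = 6/12 years.
Growth of 1 AUD over T: e^(0.0980×6/12) = 1.05022035.
INR growth factor: e^(0.0438×6/12) = 1.02214157.
Forward (AUD per INR) = 0.021502 × 1.05022035 / 1.02214157 = 0.022092672.
Invert for INR per AUD: 1 / 0.022092672 = 45.2639.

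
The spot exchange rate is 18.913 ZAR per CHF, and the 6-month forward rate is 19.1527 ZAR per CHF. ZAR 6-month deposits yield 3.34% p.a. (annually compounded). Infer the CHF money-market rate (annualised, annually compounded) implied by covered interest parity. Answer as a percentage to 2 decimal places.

0.77%

T = 6/12 years.
By CIP, F/S equals the ZAR-to-CHF growth ratio: 19.1527/18.913 = 1.0126738.
ZAR growth factor: (1 + 0.0334)^(6/12) = 1.0165628.
So the CHF growth factor = 1.0038403.
r = 1.0038403^(12/6) − 1 = 0.007695 → 0.77%.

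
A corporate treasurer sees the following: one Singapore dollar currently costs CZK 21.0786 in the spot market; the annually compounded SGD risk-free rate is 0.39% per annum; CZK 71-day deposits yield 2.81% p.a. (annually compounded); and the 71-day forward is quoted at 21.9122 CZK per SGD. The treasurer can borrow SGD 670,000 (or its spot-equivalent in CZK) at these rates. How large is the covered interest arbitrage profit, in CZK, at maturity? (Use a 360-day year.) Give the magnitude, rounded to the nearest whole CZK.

CZK 492,388

T = 71/360 years.
Invest the SGD and cover forward: 670,000 × 1.0007679654 × 21.9122 = CZK 14,692,448.63.
Convert at spot and invest in CZK: 670,000 × 21.0786 × 1.0054804719 = CZK 14,200,060.85.
The quoted forward overvalues SGD, so borrow CZK, buy SGD at spot, deposit the SGD at 0.39%, and sell the proceeds forward at 21.9122.
Profit = 14,692,448.63 − 14,200,060.85 = CZK 492,388.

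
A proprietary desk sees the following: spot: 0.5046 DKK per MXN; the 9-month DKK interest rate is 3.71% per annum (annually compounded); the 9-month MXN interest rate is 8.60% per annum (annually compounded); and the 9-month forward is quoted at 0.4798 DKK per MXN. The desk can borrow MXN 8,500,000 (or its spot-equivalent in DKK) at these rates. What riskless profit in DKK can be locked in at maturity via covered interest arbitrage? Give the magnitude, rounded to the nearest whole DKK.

DKK 69,280

T = 9/12 years.
Route A — deposit MXN, sell forward: 8,500,000 × 1.063830332 × 0.4798 = DKK 4,338,619.24.
Route B — convert at spot, deposit DKK: 8,500,000 × 0.5046 × 1.027697916 = DKK 4,407,899.13.
The quoted forward undervalues MXN, so borrow MXN, convert to DKK at spot, deposit the DKK at 3.71%, and buy MXN forward at 0.4798 to cover the loan.
The gap between the two covered legs is DKK 69,280.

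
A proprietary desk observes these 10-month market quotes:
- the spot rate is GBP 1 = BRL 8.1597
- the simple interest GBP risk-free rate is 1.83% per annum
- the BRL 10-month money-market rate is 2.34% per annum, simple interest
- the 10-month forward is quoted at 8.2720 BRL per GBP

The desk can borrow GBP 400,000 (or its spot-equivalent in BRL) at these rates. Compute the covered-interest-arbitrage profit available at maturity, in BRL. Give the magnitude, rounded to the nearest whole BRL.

BRL 31,734

T = 10/12 years.
Keep in GBP, deliver into the forward: 400,000·1.015250·8.2720 = BRL 3,359,259.20.
Swap to BRL now, deposit: 400,000·8.1597·1.019500 = BRL 3,327,525.66.
The quoted forward overvalues GBP, so borrow BRL, buy GBP at spot, deposit the GBP at 1.83%, and sell the proceeds forward at 8.2720.
Profit = 3,359,259.20 − 3,327,525.66 = BRL 31,734.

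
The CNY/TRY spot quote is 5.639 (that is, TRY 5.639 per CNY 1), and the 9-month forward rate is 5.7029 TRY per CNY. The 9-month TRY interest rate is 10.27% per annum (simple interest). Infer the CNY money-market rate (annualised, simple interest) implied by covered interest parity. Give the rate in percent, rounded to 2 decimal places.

8.66%

T = 9/12 years.
CIP gives F = S · g_TRY/g_CNY, so g_TRY/g_CNY = 5.7029/5.639 = 1.0113318.
TRY growth factor: 1 + 0.1027×9/12 = 1.077025.
Hence g_CNY = 1.0649571.
r = (1.0649571 − 1)/(9/12) = 0.086609 → 8.66%.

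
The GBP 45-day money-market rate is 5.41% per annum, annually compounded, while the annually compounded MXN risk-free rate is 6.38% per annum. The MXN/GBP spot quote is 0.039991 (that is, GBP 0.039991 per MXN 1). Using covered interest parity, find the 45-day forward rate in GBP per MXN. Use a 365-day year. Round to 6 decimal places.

0.039946

T = 45/365 years.
GBP accumulates by (1 + 0.0541)^(45/365) = 1.0065168.
Growth of 1 MXN over T: (1 + 0.0638)^(45/365) = 1.0076542.
Forward (GBP per MXN) = 0.039991 × 1.0065168 / 1.0076542 = 0.03994586.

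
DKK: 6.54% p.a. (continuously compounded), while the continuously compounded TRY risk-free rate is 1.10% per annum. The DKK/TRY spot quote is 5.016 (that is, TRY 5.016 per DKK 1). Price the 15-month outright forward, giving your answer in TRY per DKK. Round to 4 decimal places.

T = 15/12 years.
Growth of 1 TRY over T: e^(0.0110×15/12) = 1.013845.
DKK growth factor: e^(0.0654×15/12) = 1.0851845.
So F = 5.016 × 1.013845 / 1.0851845 = 4.686251 (TRY/DKK).

4.6863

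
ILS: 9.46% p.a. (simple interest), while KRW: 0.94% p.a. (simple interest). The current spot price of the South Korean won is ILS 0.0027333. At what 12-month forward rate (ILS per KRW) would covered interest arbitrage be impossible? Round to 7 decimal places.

T = 1 year.
ILS accumulates by 1 + 0.0946×1 = 1.094600.
KRW accumulates by 1 + 0.0094×1 = 1.009400.
So F = 0.0027333 × 1.094600 / 1.009400 = 0.002964009 (ILS/KRW).

0.0029640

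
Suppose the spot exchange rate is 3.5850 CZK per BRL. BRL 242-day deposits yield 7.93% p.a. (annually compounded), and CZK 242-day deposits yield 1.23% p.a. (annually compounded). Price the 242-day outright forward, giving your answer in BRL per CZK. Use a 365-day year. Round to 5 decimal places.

T = 242/365 years.
Growth of 1 CZK over T: (1 + 0.0123)^(242/365) = 1.0081383.
BRL accumulates by (1 + 0.0793)^(242/365) = 1.0518982.
CIP: F = S · (grow CZK)/(grow BRL) = 3.585 × 1.0081383/1.0518982 = 3.435861 CZK per BRL.
Invert for BRL per CZK: 1 / 3.435861 = 0.29105.

0.29105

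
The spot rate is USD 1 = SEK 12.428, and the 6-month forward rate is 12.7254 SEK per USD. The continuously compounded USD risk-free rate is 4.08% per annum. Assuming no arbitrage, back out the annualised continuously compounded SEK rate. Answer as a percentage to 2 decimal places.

T = 6/12 years.
CIP gives F = S · g_SEK/g_USD, so g_SEK/g_USD = 12.7254/12.428 = 1.0239298.
USD growth factor: e^(0.0408×6/12) = 1.0206095.
So the SEK growth factor = 1.0450325.
Take logs: ln 1.0450325 / (6/12) = 0.088096, so 8.81%.

8.81%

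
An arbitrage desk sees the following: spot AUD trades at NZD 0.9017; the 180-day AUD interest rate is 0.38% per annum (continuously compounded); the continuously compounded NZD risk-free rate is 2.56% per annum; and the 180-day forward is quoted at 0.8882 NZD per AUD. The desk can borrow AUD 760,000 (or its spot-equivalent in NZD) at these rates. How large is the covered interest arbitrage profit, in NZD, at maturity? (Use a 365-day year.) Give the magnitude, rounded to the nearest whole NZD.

T = 180/365 years.
Route A — deposit AUD, sell forward: 760,000 × 1.00187573 × 0.8882 = NZD 676,298.18.
Route B — convert at spot, deposit NZD: 760,000 × 0.9017 × 1.01270468 = NZD 693,998.42.
The quoted forward undervalues AUD, so borrow AUD, convert to NZD at spot, deposit the NZD at 2.56%, and buy AUD forward at 0.8882 to cover the loan.
Profit = 693,998.42 − 676,298.18 = NZD 17,700.

NZD 17,700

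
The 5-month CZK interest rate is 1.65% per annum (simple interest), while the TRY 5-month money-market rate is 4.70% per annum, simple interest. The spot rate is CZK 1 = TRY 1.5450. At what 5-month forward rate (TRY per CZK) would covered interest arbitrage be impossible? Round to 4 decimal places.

1.5645

T = 5/12 years.
Growth of 1 TRY over T: 1 + 0.0470×5/12 = 1.0195833.
Growth of 1 CZK over T: 1 + 0.0165×5/12 = 1.006875.
So F = 1.545 × 1.0195833 / 1.006875 = 1.564500 (TRY/CZK).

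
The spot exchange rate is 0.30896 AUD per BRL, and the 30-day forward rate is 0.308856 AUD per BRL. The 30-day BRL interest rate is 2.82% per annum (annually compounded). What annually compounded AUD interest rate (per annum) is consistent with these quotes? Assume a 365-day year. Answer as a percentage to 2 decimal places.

2.40%

T = 30/365 years.
F/S = 0.308856/0.30896 = 0.9996634 = (growth of AUD) / (growth of BRL).
BRL growth factor: (1 + 0.0282)^(30/365) = 1.0022883.
Hence g_AUD = 1.0019509.
Annualise: 1.0019509^(365/30) − 1 = 0.023996 = 2.40%.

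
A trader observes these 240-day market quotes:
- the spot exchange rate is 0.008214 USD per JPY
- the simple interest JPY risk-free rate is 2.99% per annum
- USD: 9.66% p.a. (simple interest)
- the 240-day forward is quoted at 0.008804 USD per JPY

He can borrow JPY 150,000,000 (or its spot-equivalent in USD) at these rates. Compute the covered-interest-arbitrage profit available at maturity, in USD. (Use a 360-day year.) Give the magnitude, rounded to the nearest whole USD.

T = 240/360 years.
Route A — deposit JPY, sell forward: 150,000,000 × 1.019933333 × 0.008804 = USD 1,346,923.96.
Route B — convert at spot, deposit USD: 150,000,000 × 0.008214 × 1.064400 = USD 1,311,447.24.
The quoted forward overvalues JPY, so borrow USD, buy JPY at spot, deposit the JPY at 2.99%, and sell the proceeds forward at 0.008804.
The gap between the two covered legs is USD 35,477.

USD 35,477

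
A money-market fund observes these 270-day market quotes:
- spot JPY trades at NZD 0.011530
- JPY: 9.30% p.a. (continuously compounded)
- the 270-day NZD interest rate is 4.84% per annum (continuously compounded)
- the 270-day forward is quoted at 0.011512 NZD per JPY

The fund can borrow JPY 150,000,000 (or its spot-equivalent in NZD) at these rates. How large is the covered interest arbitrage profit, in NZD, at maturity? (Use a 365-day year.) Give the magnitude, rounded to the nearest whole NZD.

NZD 57,233

T = 270/365 years.
Keep in JPY, deliver into the forward: 150,000,000·1.071216074·0.011512 = NZD 1,849,775.92.
Swap to NZD now, deposit: 150,000,000·0.011530·1.036451376 = NZD 1,792,542.65.
The quoted forward overvalues JPY, so borrow NZD, buy JPY at spot, deposit the JPY at 9.30%, and sell the proceeds forward at 0.011512.
Arbitrage profit = |1,849,775.92 − 1,792,542.65| = NZD 57,233.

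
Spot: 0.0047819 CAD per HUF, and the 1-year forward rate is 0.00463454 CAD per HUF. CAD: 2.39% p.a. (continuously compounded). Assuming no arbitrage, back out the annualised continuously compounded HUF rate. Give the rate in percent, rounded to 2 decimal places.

5.52%

T = 1 year.
F/S = 0.00463454/0.0047819 = 0.9691838 = (growth of CAD) / (growth of HUF).
The CAD side grows by e^(0.0239×1) = 1.0241879.
Hence g_HUF = 1.056753.
Take logs: ln 1.056753 / 1 = 0.055201, so 5.52%.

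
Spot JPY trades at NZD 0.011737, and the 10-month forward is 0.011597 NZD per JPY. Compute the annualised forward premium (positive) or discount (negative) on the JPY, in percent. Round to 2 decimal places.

T = 10/12 years.
(F − S)/S = (0.011597 − 0.011737)/0.011737 = -0.0119281.
Per annum: -0.0119281 / (10/12) = -0.014314 = -1.43%.

-1.43%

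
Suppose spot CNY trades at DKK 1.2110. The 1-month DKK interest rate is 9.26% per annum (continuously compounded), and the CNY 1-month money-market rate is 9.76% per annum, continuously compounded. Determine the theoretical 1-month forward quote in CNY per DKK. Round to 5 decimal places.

0.82611

T = 1/12 years.
DKK accumulates by e^(0.0926×1/12) = 1.0077465.
CNY accumulates by e^(0.0976×1/12) = 1.0081665.
Forward (DKK per CNY) = 1.211 × 1.0077465 / 1.0081665 = 1.210495.
Quoted the other way: 1/1.210495 = 0.82611 CNY per DKK.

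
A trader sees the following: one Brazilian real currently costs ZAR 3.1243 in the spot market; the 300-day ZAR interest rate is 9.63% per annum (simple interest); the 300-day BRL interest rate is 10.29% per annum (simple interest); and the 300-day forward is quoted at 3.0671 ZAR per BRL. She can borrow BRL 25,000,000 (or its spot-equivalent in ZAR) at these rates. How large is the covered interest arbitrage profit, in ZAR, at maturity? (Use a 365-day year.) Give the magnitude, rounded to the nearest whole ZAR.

T = 300/365 years.
Invest the BRL and cover forward: 25,000,000 × 1.0845753425 × 3.0671 = ZAR 83,162,525.82.
Convert at spot and invest in ZAR: 25,000,000 × 3.1243 × 1.0791506849 = ZAR 84,289,762.12.
The quoted forward undervalues BRL, so borrow BRL, convert to ZAR at spot, deposit the ZAR at 9.63%, and buy BRL forward at 3.0671 to cover the loan.
The gap between the two covered legs is ZAR 1,127,236.

ZAR 1,127,236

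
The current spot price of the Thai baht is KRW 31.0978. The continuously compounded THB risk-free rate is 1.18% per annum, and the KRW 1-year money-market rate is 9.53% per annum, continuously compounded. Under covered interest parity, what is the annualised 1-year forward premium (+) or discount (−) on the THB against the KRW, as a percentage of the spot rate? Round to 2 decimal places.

T = 1 year.
CIP forward (KRW per THB) = 31.0978 × 1.0999888/1.0118699 = 33.8059584.
(F − S)/S ÷ T = (33.8059584 − 31.0978)/31.0978/1 = 0.087085 → 8.71%.

+8.71%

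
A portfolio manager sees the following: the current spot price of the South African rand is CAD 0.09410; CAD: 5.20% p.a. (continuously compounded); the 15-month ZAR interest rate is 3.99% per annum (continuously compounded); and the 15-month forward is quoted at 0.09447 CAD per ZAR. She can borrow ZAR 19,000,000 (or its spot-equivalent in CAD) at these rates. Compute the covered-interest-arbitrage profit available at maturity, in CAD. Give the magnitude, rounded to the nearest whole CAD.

CAD 21,251

T = 15/12 years.
Invest the ZAR and cover forward: 19,000,000 × 1.051139696 × 0.09447 = CAD 1,886,722.17.
Convert at spot and invest in CAD: 19,000,000 × 0.09410 × 1.067159024 = CAD 1,907,973.62.
The quoted forward undervalues ZAR, so borrow ZAR, convert to CAD at spot, deposit the CAD at 5.20%, and buy ZAR forward at 0.09447 to cover the loan.
Profit = 1,907,973.62 − 1,886,722.17 = CAD 21,251.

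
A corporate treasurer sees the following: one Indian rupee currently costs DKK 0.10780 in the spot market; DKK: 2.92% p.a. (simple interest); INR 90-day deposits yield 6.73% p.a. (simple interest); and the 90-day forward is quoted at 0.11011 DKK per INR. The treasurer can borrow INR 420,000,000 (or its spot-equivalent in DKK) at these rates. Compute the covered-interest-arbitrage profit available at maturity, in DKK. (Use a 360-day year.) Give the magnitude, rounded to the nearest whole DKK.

DKK 1,417,778

T = 90/360 years.
Keep in INR, deliver into the forward: 420,000,000·1.016825·0.11011 = DKK 47,024,292.32.
Swap to DKK now, deposit: 420,000,000·0.10780·1.007300 = DKK 45,606,514.80.
The quoted forward overvalues INR, so borrow DKK, buy INR at spot, deposit the INR at 6.73%, and sell the proceeds forward at 0.11011.
Arbitrage profit = |47,024,292.32 − 45,606,514.80| = DKK 1,417,778.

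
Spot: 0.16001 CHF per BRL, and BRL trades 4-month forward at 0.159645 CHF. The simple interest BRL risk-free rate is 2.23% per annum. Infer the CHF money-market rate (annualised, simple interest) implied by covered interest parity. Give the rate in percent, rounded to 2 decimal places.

1.54%

T = 4/12 years.
CIP gives F = S · g_CHF/g_BRL, so g_CHF/g_BRL = 0.159645/0.16001 = 0.9977189.
BRL growth factor: 1 + 0.0223×4/12 = 1.0074333.
Hence g_CHF = 1.0051352.
r = (1.0051352 − 1)/(4/12) = 0.015406 → 1.54%.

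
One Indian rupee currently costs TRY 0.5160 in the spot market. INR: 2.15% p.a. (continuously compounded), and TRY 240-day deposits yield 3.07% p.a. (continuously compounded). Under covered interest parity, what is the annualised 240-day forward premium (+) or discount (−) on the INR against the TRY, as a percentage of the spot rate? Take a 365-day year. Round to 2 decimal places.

+0.92%

T = 240/365 years.
No-arbitrage forward: 0.516 × 1.0203914 / 1.0142374 = 0.5191309 TRY/INR.
Annualised premium = (F − S)/S × (1/T) = (0.5191309 − 0.516)/0.516 ÷ (240/365) = 0.92%.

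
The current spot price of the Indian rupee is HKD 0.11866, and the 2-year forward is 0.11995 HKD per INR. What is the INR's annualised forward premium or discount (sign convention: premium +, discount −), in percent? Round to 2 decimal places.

+0.54%

T = 2 years.
Period premium: (0.11995 − 0.11866)/0.11866 = 0.0108714.
Annualise by dividing by T: 0.0108714 / 2 = 0.005436 → 0.54%.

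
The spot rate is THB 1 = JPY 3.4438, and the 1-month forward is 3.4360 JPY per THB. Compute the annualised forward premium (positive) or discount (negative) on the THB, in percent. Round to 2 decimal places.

T = 1/12 years.
Period premium: (3.4360 − 3.4438)/3.4438 = -0.0022649.
Per annum: -0.0022649 / (1/12) = -0.027179 = -2.72%.

-2.72%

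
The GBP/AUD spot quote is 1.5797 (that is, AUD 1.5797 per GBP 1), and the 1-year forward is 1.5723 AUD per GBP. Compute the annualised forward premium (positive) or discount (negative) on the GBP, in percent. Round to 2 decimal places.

-0.47%

T = 1 year.
GBP trades forward at -0.46844% vs spot over the period.
Per annum: -0.0046844 / 1 = -0.004684 = -0.47%.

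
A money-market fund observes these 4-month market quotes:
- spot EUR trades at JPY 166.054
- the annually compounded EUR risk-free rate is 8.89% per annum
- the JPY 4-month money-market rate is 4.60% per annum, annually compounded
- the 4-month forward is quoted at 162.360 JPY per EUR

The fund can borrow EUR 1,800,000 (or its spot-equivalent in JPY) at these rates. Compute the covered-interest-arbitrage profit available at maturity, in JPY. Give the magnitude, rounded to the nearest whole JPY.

T = 4/12 years.
Route A — deposit EUR, sell forward: 1,800,000 × 1.02879615534 × 162.360 = JPY 300,663,618.81.
Route B — convert at spot, deposit JPY: 1,800,000 × 166.054 × 1.01510405236 = JPY 303,411,758.96.
The quoted forward undervalues EUR, so borrow EUR, convert to JPY at spot, deposit the JPY at 4.60%, and buy EUR forward at 162.360 to cover the loan.
Profit = 303,411,758.96 − 300,663,618.81 = JPY 2,748,140.

JPY 2,748,140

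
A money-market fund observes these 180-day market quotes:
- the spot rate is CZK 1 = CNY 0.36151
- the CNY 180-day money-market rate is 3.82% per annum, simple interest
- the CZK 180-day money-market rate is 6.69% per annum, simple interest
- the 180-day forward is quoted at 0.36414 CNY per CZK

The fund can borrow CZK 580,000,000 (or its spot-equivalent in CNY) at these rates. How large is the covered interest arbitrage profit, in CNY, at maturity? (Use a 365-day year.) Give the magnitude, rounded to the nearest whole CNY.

T = 180/365 years.
Invest the CZK and cover forward: 580,000,000 × 1.03299178082 × 0.36414 = CNY 218,169,103.70.
Convert at spot and invest in CNY: 580,000,000 × 0.36151 × 1.01883835616 = CNY 213,625,747.40.
The quoted forward overvalues CZK, so borrow CNY, buy CZK at spot, deposit the CZK at 6.69%, and sell the proceeds forward at 0.36414.
Profit = 218,169,103.70 − 213,625,747.40 = CNY 4,543,356.

CNY 4,543,356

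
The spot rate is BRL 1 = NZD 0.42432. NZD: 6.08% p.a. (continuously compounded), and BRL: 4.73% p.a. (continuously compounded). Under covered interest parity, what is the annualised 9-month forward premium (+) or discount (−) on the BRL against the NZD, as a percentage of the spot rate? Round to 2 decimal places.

T = 9/12 years.
CIP forward (NZD per BRL) = 0.42432 × 1.0466557/1.0361117 = 0.42863810.
(F − S)/S ÷ T = (0.42863810 − 0.42432)/0.42432/(9/12) = 0.013569 → 1.36%.

+1.36%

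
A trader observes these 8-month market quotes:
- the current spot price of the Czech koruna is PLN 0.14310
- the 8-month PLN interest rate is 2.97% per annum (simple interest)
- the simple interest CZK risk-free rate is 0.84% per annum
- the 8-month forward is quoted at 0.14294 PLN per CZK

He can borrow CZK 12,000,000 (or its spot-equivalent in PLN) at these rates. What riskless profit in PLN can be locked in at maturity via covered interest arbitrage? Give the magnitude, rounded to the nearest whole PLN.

T = 8/12 years.
Keep in CZK, deliver into the forward: 12,000,000·1.005600·0.14294 = PLN 1,724,885.57.
Swap to PLN now, deposit: 12,000,000·0.14310·1.019800 = PLN 1,751,200.56.
The quoted forward undervalues CZK, so borrow CZK, convert to PLN at spot, deposit the PLN at 2.97%, and buy CZK forward at 0.14294 to cover the loan.
Arbitrage profit = |1,724,885.57 − 1,751,200.56| = PLN 26,315.

PLN 26,315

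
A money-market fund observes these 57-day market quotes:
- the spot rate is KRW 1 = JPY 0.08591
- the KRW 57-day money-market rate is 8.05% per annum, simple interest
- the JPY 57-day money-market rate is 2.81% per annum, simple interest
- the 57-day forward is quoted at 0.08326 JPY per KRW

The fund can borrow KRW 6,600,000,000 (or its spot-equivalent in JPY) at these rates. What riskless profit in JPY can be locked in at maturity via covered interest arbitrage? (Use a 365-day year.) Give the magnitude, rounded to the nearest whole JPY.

T = 57/365 years.
Invest the KRW and cover forward: 6,600,000,000 × 1.01257123288 × 0.08326 = JPY 556,424,093.61.
Convert at spot and invest in JPY: 6,600,000,000 × 0.08591 × 1.00438821918 = JPY 569,494,146.60.
The quoted forward undervalues KRW, so borrow KRW, convert to JPY at spot, deposit the JPY at 2.81%, and buy KRW forward at 0.08326 to cover the loan.
Arbitrage profit = |556,424,093.61 − 569,494,146.60| = JPY 13,070,053.

JPY 13,070,053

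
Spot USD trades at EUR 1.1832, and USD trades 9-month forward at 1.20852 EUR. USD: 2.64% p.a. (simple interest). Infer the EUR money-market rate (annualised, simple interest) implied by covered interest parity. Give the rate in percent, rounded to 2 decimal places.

5.55%

T = 9/12 years.
CIP gives F = S · g_EUR/g_USD, so g_EUR/g_USD = 1.20852/1.1832 = 1.0213996.
USD growth factor: 1 + 0.0264×9/12 = 1.019800.
So the EUR growth factor = 1.0416233.
r = (1.0416233 − 1)/(9/12) = 0.055498 → 5.55%.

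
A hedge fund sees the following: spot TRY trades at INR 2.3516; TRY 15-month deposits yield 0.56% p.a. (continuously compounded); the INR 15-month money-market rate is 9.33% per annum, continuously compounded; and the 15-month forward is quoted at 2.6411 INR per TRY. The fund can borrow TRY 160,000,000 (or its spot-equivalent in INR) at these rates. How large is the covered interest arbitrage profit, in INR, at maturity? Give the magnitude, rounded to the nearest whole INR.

T = 15/12 years.
Keep in TRY, deliver into the forward: 160,000,000·1.00702455727·2.6411 = INR 425,544,409.31.
Swap to INR now, deposit: 160,000,000·2.3516·1.12369796393 = INR 422,798,101.12.
The quoted forward overvalues TRY, so borrow INR, buy TRY at spot, deposit the TRY at 0.56%, and sell the proceeds forward at 2.6411.
Profit = 425,544,409.31 − 422,798,101.12 = INR 2,746,308.

INR 2,746,308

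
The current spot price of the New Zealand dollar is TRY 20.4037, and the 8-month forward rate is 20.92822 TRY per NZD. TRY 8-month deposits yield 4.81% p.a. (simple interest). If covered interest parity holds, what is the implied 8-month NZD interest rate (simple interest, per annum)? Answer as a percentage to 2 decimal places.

T = 8/12 years.
CIP gives F = S · g_TRY/g_NZD, so g_TRY/g_NZD = 20.92822/20.4037 = 1.0257071.
The TRY side grows by 1 + 0.0481×8/12 = 1.0320667.
Hence g_NZD = 1.0062002.
(1.0062002 − 1)/T = 0.009300, i.e. 0.93%.

0.93%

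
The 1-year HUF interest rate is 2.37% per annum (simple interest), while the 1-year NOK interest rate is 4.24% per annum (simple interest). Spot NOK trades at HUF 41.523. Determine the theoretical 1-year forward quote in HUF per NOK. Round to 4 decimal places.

40.7781

T = 1 year.
HUF growth factor: 1 + 0.0237×1 = 1.023700.
Growth of 1 NOK over T: 1 + 0.0424×1 = 1.042400.
Forward (HUF per NOK) = 41.523 × 1.023700 / 1.042400 = 40.778104.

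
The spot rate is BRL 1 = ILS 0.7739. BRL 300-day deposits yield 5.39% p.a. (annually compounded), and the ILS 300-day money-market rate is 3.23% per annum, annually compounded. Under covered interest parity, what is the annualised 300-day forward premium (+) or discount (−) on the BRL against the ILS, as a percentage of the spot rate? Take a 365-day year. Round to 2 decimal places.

T = 300/365 years.
No-arbitrage forward: 0.7739 × 1.0264725 / 1.0440931 = 0.7608393 ILS/BRL.
(F − S)/S ÷ T = (0.7608393 − 0.7739)/0.7739/(300/365) = -0.020533 → -2.05%.

-2.05%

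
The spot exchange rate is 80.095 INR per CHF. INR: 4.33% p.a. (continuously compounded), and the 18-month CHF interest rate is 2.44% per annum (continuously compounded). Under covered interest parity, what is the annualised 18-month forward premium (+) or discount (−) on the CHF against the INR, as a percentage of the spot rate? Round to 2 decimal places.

T = 18/12 years.
No-arbitrage forward: 80.095 × 1.0671057 / 1.037278 = 82.398191 INR/CHF.
(F − S)/S ÷ T = (82.398191 − 80.095)/80.095/(18/12) = 0.019170 → 1.92%.

+1.92%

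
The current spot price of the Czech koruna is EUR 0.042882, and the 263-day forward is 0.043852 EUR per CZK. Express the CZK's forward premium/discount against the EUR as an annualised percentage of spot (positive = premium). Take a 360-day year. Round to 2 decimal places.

T = 263/360 years.
CZK trades forward at +2.26202% vs spot over the period.
Per annum: 0.0226202 / (263/360) = 0.030963 = 3.10%.

+3.10%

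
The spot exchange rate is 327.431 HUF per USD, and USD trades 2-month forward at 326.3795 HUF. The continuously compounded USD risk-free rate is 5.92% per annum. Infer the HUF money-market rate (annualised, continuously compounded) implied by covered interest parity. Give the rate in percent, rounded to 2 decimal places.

T = 2/12 years.
F/S = 326.3795/327.431 = 0.9967886 = (growth of HUF) / (growth of USD).
The USD side grows by e^(0.0592×2/12) = 1.0099155.
That pins the HUF growth at 1.0066723.
r = ln(1.0066723)/(2/12) = 0.039901 → 3.99%.

3.99%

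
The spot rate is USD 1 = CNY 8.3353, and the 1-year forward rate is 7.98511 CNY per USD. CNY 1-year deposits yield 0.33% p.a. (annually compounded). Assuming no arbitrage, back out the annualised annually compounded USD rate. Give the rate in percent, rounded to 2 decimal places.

T = 1 year.
F/S = 7.98511/8.3353 = 0.9579871 = (growth of CNY) / (growth of USD).
CNY growth factor: (1 + 0.0033)^1 = 1.003300.
Hence g_USD = 1.0473001.
Annualise: 1.0473001^(1/1) − 1 = 0.047300 = 4.73%.

4.73%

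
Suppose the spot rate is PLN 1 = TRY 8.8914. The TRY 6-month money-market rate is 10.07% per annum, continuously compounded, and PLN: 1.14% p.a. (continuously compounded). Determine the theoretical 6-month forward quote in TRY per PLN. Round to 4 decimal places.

9.2974

T = 6/12 years.
Growth of 1 TRY over T: e^(0.1007×6/12) = 1.0516391.
Growth of 1 PLN over T: e^(0.0114×6/12) = 1.0057163.
CIP: F = S · (grow TRY)/(grow PLN) = 8.8914 × 1.0516391/1.0057163 = 9.297397 TRY per PLN.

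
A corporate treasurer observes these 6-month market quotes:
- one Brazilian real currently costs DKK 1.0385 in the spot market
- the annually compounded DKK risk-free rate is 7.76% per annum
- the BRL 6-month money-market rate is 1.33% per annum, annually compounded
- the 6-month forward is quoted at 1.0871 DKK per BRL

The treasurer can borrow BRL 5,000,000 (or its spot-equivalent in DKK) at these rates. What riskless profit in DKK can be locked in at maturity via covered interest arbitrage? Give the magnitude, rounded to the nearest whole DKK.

T = 6/12 years.
Route A — deposit BRL, sell forward: 5,000,000 × 1.006628035 × 1.0871 = DKK 5,471,526.68.
Route B — convert at spot, deposit DKK: 5,000,000 × 1.0385 × 1.038075142 = DKK 5,390,205.17.
The quoted forward overvalues BRL, so borrow DKK, buy BRL at spot, deposit the BRL at 1.33%, and sell the proceeds forward at 1.0871.
Arbitrage profit = |5,471,526.68 − 5,390,205.17| = DKK 81,322.

DKK 81,322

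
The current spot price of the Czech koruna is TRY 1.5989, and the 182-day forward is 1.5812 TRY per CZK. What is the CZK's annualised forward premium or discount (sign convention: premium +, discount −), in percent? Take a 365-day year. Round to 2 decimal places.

T = 182/365 years.
CZK trades forward at -1.10701% vs spot over the period.
Per annum: -0.0110701 / (182/365) = -0.022201 = -2.22%.

-2.22%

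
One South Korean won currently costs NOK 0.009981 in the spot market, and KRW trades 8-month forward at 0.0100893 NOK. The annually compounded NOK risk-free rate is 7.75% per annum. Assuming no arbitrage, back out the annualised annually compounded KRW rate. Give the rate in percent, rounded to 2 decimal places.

6.02%

T = 8/12 years.
CIP gives F = S · g_NOK/g_KRW, so g_NOK/g_KRW = 0.0100893/0.009981 = 1.0108506.
The NOK side grows by (1 + 0.0775)^(8/12) = 1.0510213.
That pins the KRW growth at 1.0397395.
Annualise: 1.0397395^(12/8) − 1 = 0.060198 = 6.02%.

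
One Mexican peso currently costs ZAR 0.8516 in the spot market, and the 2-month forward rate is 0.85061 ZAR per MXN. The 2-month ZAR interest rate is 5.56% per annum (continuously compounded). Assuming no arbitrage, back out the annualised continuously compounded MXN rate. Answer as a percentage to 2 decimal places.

6.26%

T = 2/12 years.
By CIP, F/S equals the ZAR-to-MXN growth ratio: 0.85061/0.8516 = 0.9988375.
The ZAR side grows by e^(0.0556×2/12) = 1.0093097.
Hence g_MXN = 1.0104844.
r = ln(1.0104844)/(2/12) = 0.062579 → 6.26%.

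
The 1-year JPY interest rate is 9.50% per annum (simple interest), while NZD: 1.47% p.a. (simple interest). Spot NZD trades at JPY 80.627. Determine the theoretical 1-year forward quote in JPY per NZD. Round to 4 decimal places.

T = 1 year.
JPY growth factor: 1 + 0.0950×1 = 1.095000.
NZD growth factor: 1 + 0.0147×1 = 1.014700.
So F = 80.627 × 1.095000 / 1.014700 = 87.007554 (JPY/NZD).

87.0076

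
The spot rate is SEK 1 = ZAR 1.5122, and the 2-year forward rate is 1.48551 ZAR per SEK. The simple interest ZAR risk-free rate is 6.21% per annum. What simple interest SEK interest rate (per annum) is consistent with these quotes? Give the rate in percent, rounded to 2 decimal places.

T = 2 years.
F/S = 1.48551/1.5122 = 0.9823502 = (growth of ZAR) / (growth of SEK).
ZAR growth factor: 1 + 0.0621×2 = 1.124200.
That pins the SEK growth at 1.1443984.
(1.1443984 − 1)/T = 0.072199, i.e. 7.22%.

7.22%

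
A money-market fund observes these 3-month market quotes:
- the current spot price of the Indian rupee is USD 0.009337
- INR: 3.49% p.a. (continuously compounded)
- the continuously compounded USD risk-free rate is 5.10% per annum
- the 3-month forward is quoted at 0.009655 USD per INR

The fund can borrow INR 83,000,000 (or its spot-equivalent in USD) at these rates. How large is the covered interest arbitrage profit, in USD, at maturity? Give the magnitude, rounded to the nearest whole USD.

USD 23,472

T = 3/12 years.
Route A — deposit INR, sell forward: 83,000,000 × 1.00876317 × 0.009655 = USD 808,387.50.
Route B — convert at spot, deposit USD: 83,000,000 × 0.009337 × 1.01283163 = USD 784,915.14.
The quoted forward overvalues INR, so borrow USD, buy INR at spot, deposit the INR at 3.49%, and sell the proceeds forward at 0.009655.
The gap between the two covered legs is USD 23,472.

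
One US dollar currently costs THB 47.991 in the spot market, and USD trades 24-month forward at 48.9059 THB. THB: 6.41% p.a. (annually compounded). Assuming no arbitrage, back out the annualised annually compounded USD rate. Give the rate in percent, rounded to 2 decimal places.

5.41%

T = 2 years.
By CIP, F/S equals the THB-to-USD growth ratio: 48.9059/47.991 = 1.0190640.
The THB side grows by (1 + 0.0641)^2 = 1.1323088.
Hence g_USD = 1.1111263.
r = 1.1111263^(1/2) − 1 = 0.054100 → 5.41%.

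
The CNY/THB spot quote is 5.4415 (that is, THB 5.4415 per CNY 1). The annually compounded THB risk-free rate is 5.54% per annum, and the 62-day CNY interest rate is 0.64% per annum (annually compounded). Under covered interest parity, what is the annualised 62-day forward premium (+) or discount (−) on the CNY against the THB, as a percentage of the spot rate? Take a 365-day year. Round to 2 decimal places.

+4.77%

T = 62/365 years.
CIP forward (THB per CNY) = 5.4415 × 1.0092011/1.0010842 = 5.4856203.
Annualised premium = (F − S)/S × (1/T) = (5.4856203 − 5.4415)/5.4415 ÷ (62/365) = 4.77%.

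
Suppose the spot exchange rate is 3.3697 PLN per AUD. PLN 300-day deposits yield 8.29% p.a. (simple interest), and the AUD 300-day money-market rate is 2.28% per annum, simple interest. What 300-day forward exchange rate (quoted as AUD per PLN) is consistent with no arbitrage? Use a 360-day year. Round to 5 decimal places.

0.28286

T = 300/360 years.
PLN accumulates by 1 + 0.0829×300/360 = 1.0690833.
Growth of 1 AUD over T: 1 + 0.0228×300/360 = 1.019000.
So F = 3.3697 × 1.0690833 / 1.019000 = 3.535319 (PLN/AUD).
Invert for AUD per PLN: 1 / 3.535319 = 0.28286.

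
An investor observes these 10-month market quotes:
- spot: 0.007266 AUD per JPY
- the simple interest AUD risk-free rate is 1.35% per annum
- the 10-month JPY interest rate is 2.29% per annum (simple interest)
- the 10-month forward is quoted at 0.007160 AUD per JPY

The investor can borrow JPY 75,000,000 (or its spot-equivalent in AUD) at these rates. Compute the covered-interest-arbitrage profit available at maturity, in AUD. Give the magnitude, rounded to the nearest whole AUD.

T = 10/12 years.
Route A — deposit JPY, sell forward: 75,000,000 × 1.01908333 × 0.007160 = AUD 547,247.75.
Route B — convert at spot, deposit AUD: 75,000,000 × 0.007266 × 1.011250 = AUD 551,080.69.
The quoted forward undervalues JPY, so borrow JPY, convert to AUD at spot, deposit the AUD at 1.35%, and buy JPY forward at 0.007160 to cover the loan.
The gap between the two covered legs is AUD 3,833.

AUD 3,833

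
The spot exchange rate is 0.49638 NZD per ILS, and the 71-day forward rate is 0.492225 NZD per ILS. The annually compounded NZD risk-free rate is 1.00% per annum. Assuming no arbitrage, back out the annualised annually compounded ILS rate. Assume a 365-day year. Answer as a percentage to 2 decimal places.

T = 71/365 years.
CIP gives F = S · g_NZD/g_ILS, so g_NZD/g_ILS = 0.492225/0.49638 = 0.9916294.
NZD growth factor: (1 + 0.0100)^(71/365) = 1.0019374.
So the ILS growth factor = 1.010395.
Annualise: 1.010395^(365/71) − 1 = 0.054602 = 5.46%.

5.46%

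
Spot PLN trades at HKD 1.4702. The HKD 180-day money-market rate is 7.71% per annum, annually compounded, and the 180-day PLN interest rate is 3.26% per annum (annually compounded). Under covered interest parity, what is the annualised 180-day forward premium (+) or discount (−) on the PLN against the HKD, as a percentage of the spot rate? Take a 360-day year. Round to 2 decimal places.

+4.26%

T = 180/360 years.
CIP forward (HKD per PLN) = 1.4702 × 1.0378343/1.0161693 = 1.5015451.
Annualised premium = (F − S)/S × (1/T) = (1.5015451 − 1.4702)/1.4702 ÷ (180/360) = 4.26%.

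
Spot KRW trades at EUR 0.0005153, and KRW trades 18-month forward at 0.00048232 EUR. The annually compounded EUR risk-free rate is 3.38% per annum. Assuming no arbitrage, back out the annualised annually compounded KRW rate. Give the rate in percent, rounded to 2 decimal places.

T = 18/12 years.
CIP gives F = S · g_EUR/g_KRW, so g_EUR/g_KRW = 0.00048232/0.0005153 = 0.9359984.
EUR growth factor: (1 + 0.0338)^(18/12) = 1.051126.
That pins the KRW growth at 1.1229998.
r = 1.1229998^(12/18) − 1 = 0.080405 → 8.04%.

8.04%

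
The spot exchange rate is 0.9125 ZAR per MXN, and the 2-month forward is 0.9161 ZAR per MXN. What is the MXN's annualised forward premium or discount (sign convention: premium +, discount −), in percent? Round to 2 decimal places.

T = 2/12 years.
MXN trades forward at +0.39452% vs spot over the period.
Per annum: 0.0039452 / (2/12) = 0.023671 = 2.37%.

+2.37%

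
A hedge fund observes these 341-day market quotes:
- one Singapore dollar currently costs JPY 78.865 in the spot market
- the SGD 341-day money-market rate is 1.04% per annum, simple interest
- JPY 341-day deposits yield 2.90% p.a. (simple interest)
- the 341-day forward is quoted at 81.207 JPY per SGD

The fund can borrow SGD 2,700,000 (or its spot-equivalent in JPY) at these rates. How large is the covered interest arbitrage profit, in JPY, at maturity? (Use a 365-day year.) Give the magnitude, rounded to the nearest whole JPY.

T = 341/365 years.
Invest the SGD and cover forward: 2,700,000 × 1.00971616438 × 81.207 = JPY 221,389,255.51.
Convert at spot and invest in JPY: 2,700,000 × 78.865 × 1.02709315068 = JPY 218,704,593.59.
The quoted forward overvalues SGD, so borrow JPY, buy SGD at spot, deposit the SGD at 1.04%, and sell the proceeds forward at 81.207.
Profit = 221,389,255.51 − 218,704,593.59 = JPY 2,684,662.

JPY 2,684,662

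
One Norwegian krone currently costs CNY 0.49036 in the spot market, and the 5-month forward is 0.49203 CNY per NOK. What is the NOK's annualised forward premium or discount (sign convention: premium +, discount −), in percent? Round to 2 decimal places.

T = 5/12 years.
(F − S)/S = (0.49203 − 0.49036)/0.49036 = 0.0034057.
×(1/T) gives 0.82% p.a.

+0.82%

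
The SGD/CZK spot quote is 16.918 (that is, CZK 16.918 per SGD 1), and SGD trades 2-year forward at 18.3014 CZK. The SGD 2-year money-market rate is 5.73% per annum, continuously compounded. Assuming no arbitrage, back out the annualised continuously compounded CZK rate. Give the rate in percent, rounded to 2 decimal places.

9.66%

T = 2 years.
F/S = 18.3014/16.918 = 1.0817709 = (growth of CZK) / (growth of SGD).
The SGD side grows by e^(0.0573×2) = 1.1214248.
That pins the CZK growth at 1.2131247.
Take logs: ln 1.2131247 / 2 = 0.096600, so 9.66%.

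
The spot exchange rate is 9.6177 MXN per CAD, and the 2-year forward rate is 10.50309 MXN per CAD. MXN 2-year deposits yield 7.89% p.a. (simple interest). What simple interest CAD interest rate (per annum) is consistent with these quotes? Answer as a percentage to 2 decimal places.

3.01%

T = 2 years.
CIP gives F = S · g_MXN/g_CAD, so g_MXN/g_CAD = 10.50309/9.6177 = 1.0920584.
MXN growth factor: 1 + 0.0789×2 = 1.157800.
Hence g_CAD = 1.0601997.
(1.0601997 − 1)/T = 0.030100, i.e. 3.01%.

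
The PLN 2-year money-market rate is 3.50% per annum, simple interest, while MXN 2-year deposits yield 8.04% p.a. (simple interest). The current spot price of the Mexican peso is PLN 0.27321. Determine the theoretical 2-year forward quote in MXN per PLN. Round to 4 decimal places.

T = 2 years.
PLN growth factor: 1 + 0.0350×2 = 1.070000.
Growth of 1 MXN over T: 1 + 0.0804×2 = 1.160800.
CIP: F = S · (grow PLN)/(grow MXN) = 0.27321 × 1.070000/1.160800 = 0.2518390 PLN per MXN.
Quoted the other way: 1/0.2518390 = 3.9708 MXN per PLN.

3.9708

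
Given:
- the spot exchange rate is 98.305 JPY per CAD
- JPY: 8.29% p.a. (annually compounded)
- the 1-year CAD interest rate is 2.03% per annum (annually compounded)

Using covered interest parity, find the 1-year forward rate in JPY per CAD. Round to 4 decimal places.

T = 1 year.
JPY accumulates by (1 + 0.0829)^1 = 1.082900.
CAD growth factor: (1 + 0.0203)^1 = 1.020300.
Forward (JPY per CAD) = 98.305 × 1.082900 / 1.020300 = 104.336454.

104.3365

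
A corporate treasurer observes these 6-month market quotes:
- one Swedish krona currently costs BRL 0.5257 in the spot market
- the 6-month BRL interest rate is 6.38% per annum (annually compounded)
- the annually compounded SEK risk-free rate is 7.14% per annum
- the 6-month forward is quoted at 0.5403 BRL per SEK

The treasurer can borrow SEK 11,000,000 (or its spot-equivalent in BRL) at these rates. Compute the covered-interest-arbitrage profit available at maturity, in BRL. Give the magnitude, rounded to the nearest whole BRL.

BRL 187,502

T = 6/12 years.
Invest the SEK and cover forward: 11,000,000 × 1.035084538 × 0.5403 = BRL 6,151,817.93.
Convert at spot and invest in BRL: 11,000,000 × 0.5257 × 1.031406806 = BRL 5,964,316.14.
The quoted forward overvalues SEK, so borrow BRL, buy SEK at spot, deposit the SEK at 7.14%, and sell the proceeds forward at 0.5403.
Arbitrage profit = |6,151,817.93 − 5,964,316.14| = BRL 187,502.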